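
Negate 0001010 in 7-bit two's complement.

Original: 0001010
Step 1 - Invert all bits: 1110101
Step 2 - Add 1: 1110110
Verification: 0001010 + 1110110 = 10000000; discarding the end carry (carry out of the top bit) leaves the 7-bit value 0000000, as required for x + (-x)



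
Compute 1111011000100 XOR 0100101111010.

XOR: 1 when bits differ
  1111011000100
^ 0100101111010
---------------
  1011110111110
Decimal: 7876 ^ 2426 = 6078



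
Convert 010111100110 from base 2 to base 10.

Sum of powers of 2 for each 1-bit:
2^1 + 2^2 + 2^5 + 2^6 + 2^7 + 2^8 + 2^10
= 2 + 4 + 32 + 64 + 128 + 256 + 1024
= 1510



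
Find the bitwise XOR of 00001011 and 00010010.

XOR: 1 when bits differ
  00001011
^ 00010010
----------
  00011001
Decimal: 11 ^ 18 = 25



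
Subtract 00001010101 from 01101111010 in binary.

Method 1 - Direct subtraction (column by column from the right: bit − bit − borrow-in; if negative, add 2 and borrow 1 from the next column):
borrow: 00000001010
        01101111010
-       00001010101
-------------------
        01100100101

Method 2 - Add two's complement:
Two's complement of 00001010101: invert → 11110101010, add 1 → 11110101011
  01101111010
+ 11110101011
-------------
 101100100101  (end carry out of the top bit = 1)
Discarding the end carry: 01100100101
Decimal check:
  01101111010 = 512 + 256 + 64 + 32 + 16 + 8 + 2 = 890
  00001010101 = 64 + 16 + 4 + 1 = 85
  890 - 85 = 805, and 01100100101 = 512 + 256 + 32 + 4 + 1 = 805 ✓



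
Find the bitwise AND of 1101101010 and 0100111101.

AND: 1 only when both bits are 1
  1101101010
& 0100111101
------------
  0100101000
Decimal: 874 & 317 = 296



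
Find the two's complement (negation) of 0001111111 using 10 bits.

Original: 0001111111
Step 1 - Invert all bits: 1110000000
Step 2 - Add 1: 1110000001
Verification: 0001111111 + 1110000001 = 10000000000; discarding the end carry (carry out of the top bit) leaves the 10-bit value 0000000000, as required for x + (-x)



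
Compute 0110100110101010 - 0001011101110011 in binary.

Method 1 - Direct subtraction (column by column from the right: bit − bit − borrow-in; if negative, add 2 and borrow 1 from the next column):
borrow: 0010110011101110
        0110100110101010
-       0001011101110011
------------------------
        0101001000110111

Method 2 - Add two's complement:
Two's complement of 0001011101110011: invert → 1110100010001100, add 1 → 1110100010001101
  0110100110101010
+ 1110100010001101
------------------
 10101001000110111  (end carry out of the top bit = 1)
Discarding the end carry: 0101001000110111
Decimal check:
  0110100110101010 = 16384 + 8192 + 2048 + 256 + 128 + 32 + 8 + 2 = 27050
  0001011101110011 = 4096 + 1024 + 512 + 256 + 64 + 32 + 16 + 2 + 1 = 6003
  27050 - 6003 = 21047, and 0101001000110111 = 16384 + 4096 + 512 + 32 + 16 + 4 + 2 + 1 = 21047 ✓



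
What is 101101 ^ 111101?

XOR: 1 when bits differ
  101101
^ 111101
--------
  010000
Decimal: 45 ^ 61 = 16



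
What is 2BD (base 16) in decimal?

Expand by place value (powers of 16):
Digit values: B = 11, D = 13
2BD = 2 × 16^2 + 11 × 16^1 + 13 × 16^0
= 2 × 256 + 11 × 16 + 13 × 1
= 512 + 176 + 13
= 701



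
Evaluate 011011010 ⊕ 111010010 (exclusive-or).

XOR: 1 when bits differ
  011011010
^ 111010010
-----------
  100001000
Decimal: 218 ^ 466 = 264



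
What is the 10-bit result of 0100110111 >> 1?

Original: 0100110111 (decimal 311)
Shift right by 1 position
Drop the 1 low bit; fill with zero on the left
Result: 0010011011 (decimal 155)
Equivalent: 311 >> 1 = 311 ÷ 2^1 = 155



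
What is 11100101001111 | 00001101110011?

OR: 1 when either bit is 1
  11100101001111
| 00001101110011
----------------
  11101101111111
Decimal: 14671 | 883 = 15231



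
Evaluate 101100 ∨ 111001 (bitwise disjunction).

OR: 1 when either bit is 1
  101100
| 111001
--------
  111101
Decimal: 44 | 57 = 61



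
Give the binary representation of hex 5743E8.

Convert each hex digit to 4 bits:
  5 = 0101
  7 = 0111
  4 = 0100
  3 = 0011
  E = 1110
  8 = 1000
Concatenate: 010101110100001111101000



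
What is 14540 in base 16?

Using repeated division by 16 (digits 10–15 are A–F):
14540 ÷ 16 = 908 remainder 12 (C)
908 ÷ 16 = 56 remainder 12 (C)
56 ÷ 16 = 3 remainder 8
3 ÷ 16 = 0 remainder 3
Reading remainders bottom to top: 38CC



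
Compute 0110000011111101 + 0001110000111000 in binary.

Add column by column from the right: bit + bit + carry-in; write the sum mod 2, carry 1 when the sum is 2 or 3.
carry:  0000000111110000
        0110000011111101
+       0001110000111000
------------------------
       00111110100110101
(the carry out of the leftmost column, 0, becomes the leading bit)
Decimal check:
  0110000011111101 = 16384 + 8192 + 128 + 64 + 32 + 16 + 8 + 4 + 1 = 24829
  0001110000111000 = 4096 + 2048 + 1024 + 32 + 16 + 8 = 7224
  24829 + 7224 = 32053, and 00111110100110101 = 16384 + 8192 + 4096 + 2048 + 1024 + 256 + 32 + 16 + 4 + 1 = 32053 ✓



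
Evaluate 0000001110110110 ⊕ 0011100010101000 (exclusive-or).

XOR: 1 when bits differ
  0000001110110110
^ 0011100010101000
------------------
  0011101100011110
Decimal: 950 ^ 14504 = 15134



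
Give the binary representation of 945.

Using repeated division by 2:
945 ÷ 2 = 472 remainder 1
472 ÷ 2 = 236 remainder 0
236 ÷ 2 = 118 remainder 0
118 ÷ 2 = 59 remainder 0
59 ÷ 2 = 29 remainder 1
29 ÷ 2 = 14 remainder 1
14 ÷ 2 = 7 remainder 0
7 ÷ 2 = 3 remainder 1
3 ÷ 2 = 1 remainder 1
1 ÷ 2 = 0 remainder 1
Reading remainders bottom to top: 1110110001



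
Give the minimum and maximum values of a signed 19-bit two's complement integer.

For 19-bit two's complement:
Minimum: -2^18 = -262144
Maximum: 2^18 - 1 = 262143



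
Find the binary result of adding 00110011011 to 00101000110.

Add column by column from the right: bit + bit + carry-in; write the sum mod 2, carry 1 when the sum is 2 or 3.
carry:  01000111100
        00110011011
+       00101000110
-------------------
       001011100001
(the carry out of the leftmost column, 0, becomes the leading bit)
Decimal check:
  00110011011 = 256 + 128 + 16 + 8 + 2 + 1 = 411
  00101000110 = 256 + 64 + 4 + 2 = 326
  411 + 326 = 737, and 001011100001 = 512 + 128 + 64 + 32 + 1 = 737 ✓



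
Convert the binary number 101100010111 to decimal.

Sum of powers of 2 for each 1-bit:
2^0 + 2^1 + 2^2 + 2^4 + 2^8 + 2^9 + 2^11
= 1 + 2 + 4 + 16 + 256 + 512 + 2048
= 2839



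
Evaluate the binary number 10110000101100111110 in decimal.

Sum of powers of 2 for each 1-bit:
2^1 + 2^2 + 2^3 + 2^4 + 2^5 + 2^8 + 2^9 + 2^11 + 2^16 + 2^17 + 2^19
= 2 + 4 + 8 + 16 + 32 + 256 + 512 + 2048 + 65536 + 131072 + 524288
= 723774



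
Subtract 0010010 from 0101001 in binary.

Method 1 - Direct subtraction (column by column from the right: bit − bit − borrow-in; if negative, add 2 and borrow 1 from the next column):
borrow: 0101100
        0101001
-       0010010
---------------
        0010111

Method 2 - Add two's complement:
Two's complement of 0010010: invert → 1101101, add 1 → 1101110
  0101001
+ 1101110
---------
 10010111  (end carry out of the top bit = 1)
Discarding the end carry: 0010111
Decimal check:
  0101001 = 32 + 8 + 1 = 41
  0010010 = 16 + 2 = 18
  41 - 18 = 23, and 0010111 = 16 + 4 + 2 + 1 = 23 ✓



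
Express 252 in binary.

Using repeated division by 2:
252 ÷ 2 = 126 remainder 0
126 ÷ 2 = 63 remainder 0
63 ÷ 2 = 31 remainder 1
31 ÷ 2 = 15 remainder 1
15 ÷ 2 = 7 remainder 1
7 ÷ 2 = 3 remainder 1
3 ÷ 2 = 1 remainder 1
1 ÷ 2 = 0 remainder 1
Reading remainders bottom to top: 11111100



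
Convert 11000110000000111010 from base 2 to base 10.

Sum of powers of 2 for each 1-bit:
2^1 + 2^3 + 2^4 + 2^5 + 2^13 + 2^14 + 2^18 + 2^19
= 2 + 8 + 16 + 32 + 8192 + 16384 + 262144 + 524288
= 811066



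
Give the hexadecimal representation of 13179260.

Using repeated division by 16 (digits 10–15 are A–F):
13179260 ÷ 16 = 823703 remainder 12 (C)
823703 ÷ 16 = 51481 remainder 7
51481 ÷ 16 = 3217 remainder 9
3217 ÷ 16 = 201 remainder 1
201 ÷ 16 = 12 remainder 9
12 ÷ 16 = 0 remainder 12 (C)
Reading remainders bottom to top: C9197C



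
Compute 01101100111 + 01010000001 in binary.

Add column by column from the right: bit + bit + carry-in; write the sum mod 2, carry 1 when the sum is 2 or 3.
carry:  10000001110
        01101100111
+       01010000001
-------------------
       010111101000
(the carry out of the leftmost column, 0, becomes the leading bit)
Decimal check:
  01101100111 = 512 + 256 + 64 + 32 + 4 + 2 + 1 = 871
  01010000001 = 512 + 128 + 1 = 641
  871 + 641 = 1512, and 010111101000 = 1024 + 256 + 128 + 64 + 32 + 8 = 1512 ✓



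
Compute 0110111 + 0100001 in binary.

Add column by column from the right: bit + bit + carry-in; write the sum mod 2, carry 1 when the sum is 2 or 3.
carry:  1001110
        0110111
+       0100001
---------------
       01011000
(the carry out of the leftmost column, 0, becomes the leading bit)
Decimal check:
  0110111 = 32 + 16 + 4 + 2 + 1 = 55
  0100001 = 32 + 1 = 33
  55 + 33 = 88, and 01011000 = 64 + 16 + 8 = 88 ✓



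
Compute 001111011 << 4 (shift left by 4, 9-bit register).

Original: 001111011 (decimal 123)
Shift left by 4 positions
Append 4 zeros on the right and drop the 4 high bits that overflow the 9-bit width
Result: 110110000 (decimal 432)
Equivalent: 123 << 4 = 123 × 2^4 = 1968, truncated to 9 bits = 432



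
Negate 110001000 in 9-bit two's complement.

Original (sign bit 1, negative): 110001000
Step 1 - Invert all bits: 001110111
Step 2 - Add 1: 001111000
Verification: 110001000 + 001111000 = 1000000000; discarding the end carry (carry out of the top bit) leaves the 9-bit value 000000000, as required for x + (-x)



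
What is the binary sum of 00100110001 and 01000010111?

Add column by column from the right: bit + bit + carry-in; write the sum mod 2, carry 1 when the sum is 2 or 3.
carry:  00001101110
        00100110001
+       01000010111
-------------------
       001101001000
(the carry out of the leftmost column, 0, becomes the leading bit)
Decimal check:
  00100110001 = 256 + 32 + 16 + 1 = 305
  01000010111 = 512 + 16 + 4 + 2 + 1 = 535
  305 + 535 = 840, and 001101001000 = 512 + 256 + 64 + 8 = 840 ✓



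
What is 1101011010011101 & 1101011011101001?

AND: 1 only when both bits are 1
  1101011010011101
& 1101011011101001
------------------
  1101011010001001
Decimal: 54941 & 55017 = 54921



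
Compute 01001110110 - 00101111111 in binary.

Method 1 - Direct subtraction (column by column from the right: bit − bit − borrow-in; if negative, add 2 and borrow 1 from the next column):
borrow: 01111111110
        01001110110
-       00101111111
-------------------
        00011110111

Method 2 - Add two's complement:
Two's complement of 00101111111: invert → 11010000000, add 1 → 11010000001
  01001110110
+ 11010000001
-------------
 100011110111  (end carry out of the top bit = 1)
Discarding the end carry: 00011110111
Decimal check:
  01001110110 = 512 + 64 + 32 + 16 + 4 + 2 = 630
  00101111111 = 256 + 64 + 32 + 16 + 8 + 4 + 2 + 1 = 383
  630 - 383 = 247, and 00011110111 = 128 + 64 + 32 + 16 + 4 + 2 + 1 = 247 ✓



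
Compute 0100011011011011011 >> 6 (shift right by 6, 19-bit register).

Original: 0100011011011011011 (decimal 145115)
Shift right by 6 positions
Drop the 6 low bits; fill with zeros on the left
Result: 0000000100011011011 (decimal 2267)
Equivalent: 145115 >> 6 = 145115 ÷ 2^6 = 2267



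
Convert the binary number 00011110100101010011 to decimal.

Sum of powers of 2 for each 1-bit:
2^0 + 2^1 + 2^4 + 2^6 + 2^8 + 2^11 + 2^13 + 2^14 + 2^15 + 2^16
= 1 + 2 + 16 + 64 + 256 + 2048 + 8192 + 16384 + 32768 + 65536
= 125267



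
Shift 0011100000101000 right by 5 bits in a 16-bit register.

Original: 0011100000101000 (decimal 14376)
Shift right by 5 positions
Drop the 5 low bits; fill with zeros on the left
Result: 0000000111000001 (decimal 449)
Equivalent: 14376 >> 5 = 14376 ÷ 2^5 = 449



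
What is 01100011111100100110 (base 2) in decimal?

Sum of powers of 2 for each 1-bit:
2^1 + 2^2 + 2^5 + 2^8 + 2^9 + 2^10 + 2^11 + 2^12 + 2^13 + 2^17 + 2^18
= 2 + 4 + 32 + 256 + 512 + 1024 + 2048 + 4096 + 8192 + 131072 + 262144
= 409382



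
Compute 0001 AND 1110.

AND: 1 only when both bits are 1
  0001
& 1110
------
  0000
Decimal: 1 & 14 = 0



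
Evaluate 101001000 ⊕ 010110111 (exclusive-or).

XOR: 1 when bits differ
  101001000
^ 010110111
-----------
  111111111
Decimal: 328 ^ 183 = 511



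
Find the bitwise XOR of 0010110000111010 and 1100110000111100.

XOR: 1 when bits differ
  0010110000111010
^ 1100110000111100
------------------
  1110000000000110
Decimal: 11322 ^ 52284 = 57350



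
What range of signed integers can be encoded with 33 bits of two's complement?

For 33-bit two's complement:
Minimum: -2^32 = -4294967296
Maximum: 2^32 - 1 = 4294967295



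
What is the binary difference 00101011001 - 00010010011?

Method 1 - Direct subtraction (column by column from the right: bit − bit − borrow-in; if negative, add 2 and borrow 1 from the next column):
borrow: 00100001100
        00101011001
-       00010010011
-------------------
        00011000110

Method 2 - Add two's complement:
Two's complement of 00010010011: invert → 11101101100, add 1 → 11101101101
  00101011001
+ 11101101101
-------------
 100011000110  (end carry out of the top bit = 1)
Discarding the end carry: 00011000110
Decimal check:
  00101011001 = 256 + 64 + 16 + 8 + 1 = 345
  00010010011 = 128 + 16 + 2 + 1 = 147
  345 - 147 = 198, and 00011000110 = 128 + 64 + 4 + 2 = 198 ✓



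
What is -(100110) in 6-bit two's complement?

Original (sign bit 1, negative): 100110
Step 1 - Invert all bits: 011001
Step 2 - Add 1: 011010
Verification: 100110 + 011010 = 1000000; discarding the end carry (carry out of the top bit) leaves the 6-bit value 000000, as required for x + (-x)



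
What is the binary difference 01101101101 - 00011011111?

Method 1 - Direct subtraction (column by column from the right: bit − bit − borrow-in; if negative, add 2 and borrow 1 from the next column):
borrow: 00100111100
        01101101101
-       00011011111
-------------------
        01010001110

Method 2 - Add two's complement:
Two's complement of 00011011111: invert → 11100100000, add 1 → 11100100001
  01101101101
+ 11100100001
-------------
 101010001110  (end carry out of the top bit = 1)
Discarding the end carry: 01010001110
Decimal check:
  01101101101 = 512 + 256 + 64 + 32 + 8 + 4 + 1 = 877
  00011011111 = 128 + 64 + 16 + 8 + 4 + 2 + 1 = 223
  877 - 223 = 654, and 01010001110 = 512 + 128 + 8 + 4 + 2 = 654 ✓



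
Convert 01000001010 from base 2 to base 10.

Sum of powers of 2 for each 1-bit:
2^1 + 2^3 + 2^9
= 2 + 8 + 512
= 522



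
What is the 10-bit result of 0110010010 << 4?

Original: 0110010010 (decimal 402)
Shift left by 4 positions
Append 4 zeros on the right and drop the 4 high bits that overflow the 10-bit width
Result: 0100100000 (decimal 288)
Equivalent: 402 << 4 = 402 × 2^4 = 6432, truncated to 10 bits = 288



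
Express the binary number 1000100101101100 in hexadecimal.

Group into 4-bit nibbles from right:
  1000 = 8
  1001 = 9
  0110 = 6
  1100 = C
Result: 896C



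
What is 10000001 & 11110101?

AND: 1 only when both bits are 1
  10000001
& 11110101
----------
  10000001
Decimal: 129 & 245 = 129



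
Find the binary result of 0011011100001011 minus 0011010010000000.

Method 1 - Direct subtraction (column by column from the right: bit − bit − borrow-in; if negative, add 2 and borrow 1 from the next column):
borrow: 0000000100000000
        0011011100001011
-       0011010010000000
------------------------
        0000001010001011

Method 2 - Add two's complement:
Two's complement of 0011010010000000: invert → 1100101101111111, add 1 → 1100101110000000
  0011011100001011
+ 1100101110000000
------------------
 10000001010001011  (end carry out of the top bit = 1)
Discarding the end carry: 0000001010001011
Decimal check:
  0011011100001011 = 8192 + 4096 + 1024 + 512 + 256 + 8 + 2 + 1 = 14091
  0011010010000000 = 8192 + 4096 + 1024 + 128 = 13440
  14091 - 13440 = 651, and 0000001010001011 = 512 + 128 + 8 + 2 + 1 = 651 ✓



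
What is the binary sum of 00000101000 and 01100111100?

Add column by column from the right: bit + bit + carry-in; write the sum mod 2, carry 1 when the sum is 2 or 3.
carry:  00001110000
        00000101000
+       01100111100
-------------------
       001101100100
(the carry out of the leftmost column, 0, becomes the leading bit)
Decimal check:
  00000101000 = 32 + 8 = 40
  01100111100 = 512 + 256 + 32 + 16 + 8 + 4 = 828
  40 + 828 = 868, and 001101100100 = 512 + 256 + 64 + 32 + 4 = 868 ✓



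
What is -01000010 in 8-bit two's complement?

Original: 01000010
Step 1 - Invert all bits: 10111101
Step 2 - Add 1: 10111110
Verification: 01000010 + 10111110 = 100000000; discarding the end carry (carry out of the top bit) leaves the 8-bit value 00000000, as required for x + (-x)



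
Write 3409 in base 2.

Using repeated division by 2:
3409 ÷ 2 = 1704 remainder 1
1704 ÷ 2 = 852 remainder 0
852 ÷ 2 = 426 remainder 0
426 ÷ 2 = 213 remainder 0
213 ÷ 2 = 106 remainder 1
106 ÷ 2 = 53 remainder 0
53 ÷ 2 = 26 remainder 1
26 ÷ 2 = 13 remainder 0
13 ÷ 2 = 6 remainder 1
6 ÷ 2 = 3 remainder 0
3 ÷ 2 = 1 remainder 1
1 ÷ 2 = 0 remainder 1
Reading remainders bottom to top: 110101010001



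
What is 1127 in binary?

Using repeated division by 2:
1127 ÷ 2 = 563 remainder 1
563 ÷ 2 = 281 remainder 1
281 ÷ 2 = 140 remainder 1
140 ÷ 2 = 70 remainder 0
70 ÷ 2 = 35 remainder 0
35 ÷ 2 = 17 remainder 1
17 ÷ 2 = 8 remainder 1
8 ÷ 2 = 4 remainder 0
4 ÷ 2 = 2 remainder 0
2 ÷ 2 = 1 remainder 0
1 ÷ 2 = 0 remainder 1
Reading remainders bottom to top: 10001100111



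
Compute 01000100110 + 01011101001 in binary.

Add column by column from the right: bit + bit + carry-in; write the sum mod 2, carry 1 when the sum is 2 or 3.
carry:  10111000000
        01000100110
+       01011101001
-------------------
       010100001111
(the carry out of the leftmost column, 0, becomes the leading bit)
Decimal check:
  01000100110 = 512 + 32 + 4 + 2 = 550
  01011101001 = 512 + 128 + 64 + 32 + 8 + 1 = 745
  550 + 745 = 1295, and 010100001111 = 1024 + 256 + 8 + 4 + 2 + 1 = 1295 ✓



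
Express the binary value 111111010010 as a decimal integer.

Sum of powers of 2 for each 1-bit:
2^1 + 2^4 + 2^6 + 2^7 + 2^8 + 2^9 + 2^10 + 2^11
= 2 + 16 + 64 + 128 + 256 + 512 + 1024 + 2048
= 4050



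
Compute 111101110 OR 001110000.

OR: 1 when either bit is 1
  111101110
| 001110000
-----------
  111111110
Decimal: 494 | 112 = 510



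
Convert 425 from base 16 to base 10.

Expand by place value (powers of 16):
425 = 4 × 16^2 + 2 × 16^1 + 5 × 16^0
= 4 × 256 + 2 × 16 + 5 × 1
= 1024 + 32 + 5
= 1061



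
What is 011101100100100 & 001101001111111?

AND: 1 only when both bits are 1
  011101100100100
& 001101001111111
-----------------
  001101000100100
Decimal: 15140 & 6783 = 6692



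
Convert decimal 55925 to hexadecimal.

Using repeated division by 16 (digits 10–15 are A–F):
55925 ÷ 16 = 3495 remainder 5
3495 ÷ 16 = 218 remainder 7
218 ÷ 16 = 13 remainder 10 (A)
13 ÷ 16 = 0 remainder 13 (D)
Reading remainders bottom to top: DA75



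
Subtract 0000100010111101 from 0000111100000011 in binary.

Method 1 - Direct subtraction (column by column from the right: bit − bit − borrow-in; if negative, add 2 and borrow 1 from the next column):
borrow: 0000000111111000
        0000111100000011
-       0000100010111101
------------------------
        0000011001000110

Method 2 - Add two's complement:
Two's complement of 0000100010111101: invert → 1111011101000010, add 1 → 1111011101000011
  0000111100000011
+ 1111011101000011
------------------
 10000011001000110  (end carry out of the top bit = 1)
Discarding the end carry: 0000011001000110
Decimal check:
  0000111100000011 = 2048 + 1024 + 512 + 256 + 2 + 1 = 3843
  0000100010111101 = 2048 + 128 + 32 + 16 + 8 + 4 + 1 = 2237
  3843 - 2237 = 1606, and 0000011001000110 = 1024 + 512 + 64 + 4 + 2 = 1606 ✓



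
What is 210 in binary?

Using repeated division by 2:
210 ÷ 2 = 105 remainder 0
105 ÷ 2 = 52 remainder 1
52 ÷ 2 = 26 remainder 0
26 ÷ 2 = 13 remainder 0
13 ÷ 2 = 6 remainder 1
6 ÷ 2 = 3 remainder 0
3 ÷ 2 = 1 remainder 1
1 ÷ 2 = 0 remainder 1
Reading remainders bottom to top: 11010010



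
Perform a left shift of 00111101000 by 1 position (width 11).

Original: 00111101000 (decimal 488)
Shift left by 1 position
Append 1 zero on the right
Result: 01111010000 (decimal 976)
Equivalent: 488 << 1 = 488 × 2^1 = 976



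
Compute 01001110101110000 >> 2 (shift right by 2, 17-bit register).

Original: 01001110101110000 (decimal 40304)
Shift right by 2 positions
Drop the 2 low bits; fill with zeros on the left
Result: 00010011101011100 (decimal 10076)
Equivalent: 40304 >> 2 = 40304 ÷ 2^2 = 10076



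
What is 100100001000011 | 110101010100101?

OR: 1 when either bit is 1
  100100001000011
| 110101010100101
-----------------
  110101011100111
Decimal: 18499 | 27301 = 27367



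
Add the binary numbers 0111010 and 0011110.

Add column by column from the right: bit + bit + carry-in; write the sum mod 2, carry 1 when the sum is 2 or 3.
carry:  1111100
        0111010
+       0011110
---------------
       01011000
(the carry out of the leftmost column, 0, becomes the leading bit)
Decimal check:
  0111010 = 32 + 16 + 8 + 2 = 58
  0011110 = 16 + 8 + 4 + 2 = 30
  58 + 30 = 88, and 01011000 = 64 + 16 + 8 = 88 ✓



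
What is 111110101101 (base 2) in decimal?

Sum of powers of 2 for each 1-bit:
2^0 + 2^2 + 2^3 + 2^5 + 2^7 + 2^8 + 2^9 + 2^10 + 2^11
= 1 + 4 + 8 + 32 + 128 + 256 + 512 + 1024 + 2048
= 4013



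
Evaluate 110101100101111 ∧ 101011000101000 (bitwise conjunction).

AND: 1 only when both bits are 1
  110101100101111
& 101011000101000
-----------------
  100001000101000
Decimal: 27439 & 22056 = 16936



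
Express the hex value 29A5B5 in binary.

Convert each hex digit to 4 bits:
  2 = 0010
  9 = 1001
  A = 1010
  5 = 0101
  B = 1011
  5 = 0101
Concatenate: 001010011010010110110101



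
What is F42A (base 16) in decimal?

Expand by place value (powers of 16):
Digit values: F = 15, A = 10
F42A = 15 × 16^3 + 4 × 16^2 + 2 × 16^1 + 10 × 16^0
= 15 × 4096 + 4 × 256 + 2 × 16 + 10 × 1
= 61440 + 1024 + 32 + 10
= 62506



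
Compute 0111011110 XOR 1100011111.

XOR: 1 when bits differ
  0111011110
^ 1100011111
------------
  1011000001
Decimal: 478 ^ 799 = 705



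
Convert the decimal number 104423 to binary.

Using repeated division by 2:
104423 ÷ 2 = 52211 remainder 1
52211 ÷ 2 = 26105 remainder 1
26105 ÷ 2 = 13052 remainder 1
13052 ÷ 2 = 6526 remainder 0
6526 ÷ 2 = 3263 remainder 0
3263 ÷ 2 = 1631 remainder 1
1631 ÷ 2 = 815 remainder 1
815 ÷ 2 = 407 remainder 1
407 ÷ 2 = 203 remainder 1
203 ÷ 2 = 101 remainder 1
101 ÷ 2 = 50 remainder 1
50 ÷ 2 = 25 remainder 0
25 ÷ 2 = 12 remainder 1
12 ÷ 2 = 6 remainder 0
6 ÷ 2 = 3 remainder 0
3 ÷ 2 = 1 remainder 1
1 ÷ 2 = 0 remainder 1
Reading remainders bottom to top: 11001011111100111



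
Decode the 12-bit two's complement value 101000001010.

Binary: 101000001010
Sign bit: 1 (negative)
Invert: 010111110101
Add 1:  010111110110
Magnitude: 010111110110 = 1024 + 256 + 128 + 64 + 32 + 16 + 4 + 2 = 1526
Value: -1526



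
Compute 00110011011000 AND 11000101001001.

AND: 1 only when both bits are 1
  00110011011000
& 11000101001001
----------------
  00000001001000
Decimal: 3288 & 12617 = 72



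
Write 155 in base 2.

Using repeated division by 2:
155 ÷ 2 = 77 remainder 1
77 ÷ 2 = 38 remainder 1
38 ÷ 2 = 19 remainder 0
19 ÷ 2 = 9 remainder 1
9 ÷ 2 = 4 remainder 1
4 ÷ 2 = 2 remainder 0
2 ÷ 2 = 1 remainder 0
1 ÷ 2 = 0 remainder 1
Reading remainders bottom to top: 10011011



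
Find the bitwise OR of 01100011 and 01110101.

OR: 1 when either bit is 1
  01100011
| 01110101
----------
  01110111
Decimal: 99 | 117 = 119



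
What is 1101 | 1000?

OR: 1 when either bit is 1
  1101
| 1000
------
  1101
Decimal: 13 | 8 = 13



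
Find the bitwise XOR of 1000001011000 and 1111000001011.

XOR: 1 when bits differ
  1000001011000
^ 1111000001011
---------------
  0111001010011
Decimal: 4184 ^ 7691 = 3667



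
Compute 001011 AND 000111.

AND: 1 only when both bits are 1
  001011
& 000111
--------
  000011
Decimal: 11 & 7 = 3



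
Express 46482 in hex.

Using repeated division by 16 (digits 10–15 are A–F):
46482 ÷ 16 = 2905 remainder 2
2905 ÷ 16 = 181 remainder 9
181 ÷ 16 = 11 remainder 5
11 ÷ 16 = 0 remainder 11 (B)
Reading remainders bottom to top: B592



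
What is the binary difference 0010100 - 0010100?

Method 1 - Direct subtraction (column by column from the right: bit − bit − borrow-in; if negative, add 2 and borrow 1 from the next column):
borrow: 0000000
        0010100
-       0010100
---------------
        0000000

Method 2 - Add two's complement:
Two's complement of 0010100: invert → 1101011, add 1 → 1101100
  0010100
+ 1101100
---------
 10000000  (end carry out of the top bit = 1)
Discarding the end carry: 0000000
Decimal check:
  0010100 = 16 + 4 = 20
  0010100 = 16 + 4 = 20
  20 - 20 = 0, and 0000000 = 0 ✓



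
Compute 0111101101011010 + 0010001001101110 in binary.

Add column by column from the right: bit + bit + carry-in; write the sum mod 2, carry 1 when the sum is 2 or 3.
carry:  1100010011111100
        0111101101011010
+       0010001001101110
------------------------
       01001110111001000
(the carry out of the leftmost column, 0, becomes the leading bit)
Decimal check:
  0111101101011010 = 16384 + 8192 + 4096 + 2048 + 512 + 256 + 64 + 16 + 8 + 2 = 31578
  0010001001101110 = 8192 + 512 + 64 + 32 + 8 + 4 + 2 = 8814
  31578 + 8814 = 40392, and 01001110111001000 = 32768 + 4096 + 2048 + 1024 + 256 + 128 + 64 + 8 = 40392 ✓



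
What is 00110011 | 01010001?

OR: 1 when either bit is 1
  00110011
| 01010001
----------
  01110011
Decimal: 51 | 81 = 115



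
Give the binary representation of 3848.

Using repeated division by 2:
3848 ÷ 2 = 1924 remainder 0
1924 ÷ 2 = 962 remainder 0
962 ÷ 2 = 481 remainder 0
481 ÷ 2 = 240 remainder 1
240 ÷ 2 = 120 remainder 0
120 ÷ 2 = 60 remainder 0
60 ÷ 2 = 30 remainder 0
30 ÷ 2 = 15 remainder 0
15 ÷ 2 = 7 remainder 1
7 ÷ 2 = 3 remainder 1
3 ÷ 2 = 1 remainder 1
1 ÷ 2 = 0 remainder 1
Reading remainders bottom to top: 111100001000



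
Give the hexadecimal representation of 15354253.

Using repeated division by 16 (digits 10–15 are A–F):
15354253 ÷ 16 = 959640 remainder 13 (D)
959640 ÷ 16 = 59977 remainder 8
59977 ÷ 16 = 3748 remainder 9
3748 ÷ 16 = 234 remainder 4
234 ÷ 16 = 14 remainder 10 (A)
14 ÷ 16 = 0 remainder 14 (E)
Reading remainders bottom to top: EA498D



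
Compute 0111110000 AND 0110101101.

AND: 1 only when both bits are 1
  0111110000
& 0110101101
------------
  0110100000
Decimal: 496 & 429 = 416



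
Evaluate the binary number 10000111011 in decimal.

Sum of powers of 2 for each 1-bit:
2^0 + 2^1 + 2^3 + 2^4 + 2^5 + 2^10
= 1 + 2 + 8 + 16 + 32 + 1024
= 1083



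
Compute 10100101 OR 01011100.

OR: 1 when either bit is 1
  10100101
| 01011100
----------
  11111101
Decimal: 165 | 92 = 253



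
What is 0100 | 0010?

OR: 1 when either bit is 1
  0100
| 0010
------
  0110
Decimal: 4 | 2 = 6



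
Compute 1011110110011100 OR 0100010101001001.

OR: 1 when either bit is 1
  1011110110011100
| 0100010101001001
------------------
  1111110111011101
Decimal: 48540 | 17737 = 64989



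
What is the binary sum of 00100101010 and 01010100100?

Add column by column from the right: bit + bit + carry-in; write the sum mod 2, carry 1 when the sum is 2 or 3.
carry:  00001000000
        00100101010
+       01010100100
-------------------
       001111001110
(the carry out of the leftmost column, 0, becomes the leading bit)
Decimal check:
  00100101010 = 256 + 32 + 8 + 2 = 298
  01010100100 = 512 + 128 + 32 + 4 = 676
  298 + 676 = 974, and 001111001110 = 512 + 256 + 128 + 64 + 8 + 4 + 2 = 974 ✓



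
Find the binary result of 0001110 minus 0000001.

Method 1 - Direct subtraction (column by column from the right: bit − bit − borrow-in; if negative, add 2 and borrow 1 from the next column):
borrow: 0000010
        0001110
-       0000001
---------------
        0001101

Method 2 - Add two's complement:
Two's complement of 0000001: invert → 1111110, add 1 → 1111111
  0001110
+ 1111111
---------
 10001101  (end carry out of the top bit = 1)
Discarding the end carry: 0001101
Decimal check:
  0001110 = 8 + 4 + 2 = 14
  0000001 = 1
  14 - 1 = 13, and 0001101 = 8 + 4 + 1 = 13 ✓



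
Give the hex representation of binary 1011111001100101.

Group into 4-bit nibbles from right:
  1011 = B
  1110 = E
  0110 = 6
  0101 = 5
Result: BE65



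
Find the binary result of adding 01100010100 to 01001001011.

Add column by column from the right: bit + bit + carry-in; write the sum mod 2, carry 1 when the sum is 2 or 3.
carry:  10000000000
        01100010100
+       01001001011
-------------------
       010101011111
(the carry out of the leftmost column, 0, becomes the leading bit)
Decimal check:
  01100010100 = 512 + 256 + 16 + 4 = 788
  01001001011 = 512 + 64 + 8 + 2 + 1 = 587
  788 + 587 = 1375, and 010101011111 = 1024 + 256 + 64 + 16 + 8 + 4 + 2 + 1 = 1375 ✓



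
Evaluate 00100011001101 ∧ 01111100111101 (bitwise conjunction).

AND: 1 only when both bits are 1
  00100011001101
& 01111100111101
----------------
  00100000001101
Decimal: 2253 & 7997 = 2061



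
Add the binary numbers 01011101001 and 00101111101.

Add column by column from the right: bit + bit + carry-in; write the sum mod 2, carry 1 when the sum is 2 or 3.
carry:  11111110010
        01011101001
+       00101111101
-------------------
       010001100110
(the carry out of the leftmost column, 0, becomes the leading bit)
Decimal check:
  01011101001 = 512 + 128 + 64 + 32 + 8 + 1 = 745
  00101111101 = 256 + 64 + 32 + 16 + 8 + 4 + 1 = 381
  745 + 381 = 1126, and 010001100110 = 1024 + 64 + 32 + 4 + 2 = 1126 ✓



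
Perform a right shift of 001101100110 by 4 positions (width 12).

Original: 001101100110 (decimal 870)
Shift right by 4 positions
Drop the 4 low bits; fill with zeros on the left
Result: 000000110110 (decimal 54)
Equivalent: 870 >> 4 = 870 ÷ 2^4 = 54



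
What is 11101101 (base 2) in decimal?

Sum of powers of 2 for each 1-bit:
2^0 + 2^2 + 2^3 + 2^5 + 2^6 + 2^7
= 1 + 4 + 8 + 32 + 64 + 128
= 237



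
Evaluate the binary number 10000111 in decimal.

Sum of powers of 2 for each 1-bit:
2^0 + 2^1 + 2^2 + 2^7
= 1 + 2 + 4 + 128
= 135



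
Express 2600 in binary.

Using repeated division by 2:
2600 ÷ 2 = 1300 remainder 0
1300 ÷ 2 = 650 remainder 0
650 ÷ 2 = 325 remainder 0
325 ÷ 2 = 162 remainder 1
162 ÷ 2 = 81 remainder 0
81 ÷ 2 = 40 remainder 1
40 ÷ 2 = 20 remainder 0
20 ÷ 2 = 10 remainder 0
10 ÷ 2 = 5 remainder 0
5 ÷ 2 = 2 remainder 1
2 ÷ 2 = 1 remainder 0
1 ÷ 2 = 0 remainder 1
Reading remainders bottom to top: 101000101000



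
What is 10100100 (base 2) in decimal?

Sum of powers of 2 for each 1-bit:
2^2 + 2^5 + 2^7
= 4 + 32 + 128
= 164



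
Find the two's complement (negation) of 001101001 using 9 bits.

Original: 001101001
Step 1 - Invert all bits: 110010110
Step 2 - Add 1: 110010111
Verification: 001101001 + 110010111 = 1000000000; discarding the end carry (carry out of the top bit) leaves the 9-bit value 000000000, as required for x + (-x)



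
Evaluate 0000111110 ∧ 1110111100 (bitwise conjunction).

AND: 1 only when both bits are 1
  0000111110
& 1110111100
------------
  0000111100
Decimal: 62 & 956 = 60



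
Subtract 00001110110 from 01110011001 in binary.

Method 1 - Direct subtraction (column by column from the right: bit − bit − borrow-in; if negative, add 2 and borrow 1 from the next column):
borrow: 00011001100
        01110011001
-       00001110110
-------------------
        01100100011

Method 2 - Add two's complement:
Two's complement of 00001110110: invert → 11110001001, add 1 → 11110001010
  01110011001
+ 11110001010
-------------
 101100100011  (end carry out of the top bit = 1)
Discarding the end carry: 01100100011
Decimal check:
  01110011001 = 512 + 256 + 128 + 16 + 8 + 1 = 921
  00001110110 = 64 + 32 + 16 + 4 + 2 = 118
  921 - 118 = 803, and 01100100011 = 512 + 256 + 32 + 2 + 1 = 803 ✓



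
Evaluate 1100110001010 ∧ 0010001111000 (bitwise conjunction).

AND: 1 only when both bits are 1
  1100110001010
& 0010001111000
---------------
  0000000001000
Decimal: 6538 & 1144 = 8



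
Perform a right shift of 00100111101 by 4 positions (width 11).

Original: 00100111101 (decimal 317)
Shift right by 4 positions
Drop the 4 low bits; fill with zeros on the left
Result: 00000010011 (decimal 19)
Equivalent: 317 >> 4 = 317 ÷ 2^4 = 19



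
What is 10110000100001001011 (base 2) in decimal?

Sum of powers of 2 for each 1-bit:
2^0 + 2^1 + 2^3 + 2^6 + 2^11 + 2^16 + 2^17 + 2^19
= 1 + 2 + 8 + 64 + 2048 + 65536 + 131072 + 524288
= 723019



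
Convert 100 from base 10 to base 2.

Using repeated division by 2:
100 ÷ 2 = 50 remainder 0
50 ÷ 2 = 25 remainder 0
25 ÷ 2 = 12 remainder 1
12 ÷ 2 = 6 remainder 0
6 ÷ 2 = 3 remainder 0
3 ÷ 2 = 1 remainder 1
1 ÷ 2 = 0 remainder 1
Reading remainders bottom to top: 1100100



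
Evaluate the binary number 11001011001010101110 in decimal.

Sum of powers of 2 for each 1-bit:
2^1 + 2^2 + 2^3 + 2^5 + 2^7 + 2^9 + 2^12 + 2^13 + 2^15 + 2^18 + 2^19
= 2 + 4 + 8 + 32 + 128 + 512 + 4096 + 8192 + 32768 + 262144 + 524288
= 832174



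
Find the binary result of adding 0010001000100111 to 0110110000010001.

Add column by column from the right: bit + bit + carry-in; write the sum mod 2, carry 1 when the sum is 2 or 3.
carry:  1100000000001110
        0010001000100111
+       0110110000010001
------------------------
       01000111000111000
(the carry out of the leftmost column, 0, becomes the leading bit)
Decimal check:
  0010001000100111 = 8192 + 512 + 32 + 4 + 2 + 1 = 8743
  0110110000010001 = 16384 + 8192 + 2048 + 1024 + 16 + 1 = 27665
  8743 + 27665 = 36408, and 01000111000111000 = 32768 + 2048 + 1024 + 512 + 32 + 16 + 8 = 36408 ✓



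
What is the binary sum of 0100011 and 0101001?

Add column by column from the right: bit + bit + carry-in; write the sum mod 2, carry 1 when the sum is 2 or 3.
carry:  1000110
        0100011
+       0101001
---------------
       01001100
(the carry out of the leftmost column, 0, becomes the leading bit)
Decimal check:
  0100011 = 32 + 2 + 1 = 35
  0101001 = 32 + 8 + 1 = 41
  35 + 41 = 76, and 01001100 = 64 + 8 + 4 = 76 ✓



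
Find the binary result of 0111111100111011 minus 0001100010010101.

Method 1 - Direct subtraction (column by column from the right: bit − bit − borrow-in; if negative, add 2 and borrow 1 from the next column):
borrow: 0000000100001000
        0111111100111011
-       0001100010010101
------------------------
        0110011010100110

Method 2 - Add two's complement:
Two's complement of 0001100010010101: invert → 1110011101101010, add 1 → 1110011101101011
  0111111100111011
+ 1110011101101011
------------------
 10110011010100110  (end carry out of the top bit = 1)
Discarding the end carry: 0110011010100110
Decimal check:
  0111111100111011 = 16384 + 8192 + 4096 + 2048 + 1024 + 512 + 256 + 32 + 16 + 8 + 2 + 1 = 32571
  0001100010010101 = 4096 + 2048 + 128 + 16 + 4 + 1 = 6293
  32571 - 6293 = 26278, and 0110011010100110 = 16384 + 8192 + 1024 + 512 + 128 + 32 + 4 + 2 = 26278 ✓



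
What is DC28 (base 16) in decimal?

Expand by place value (powers of 16):
Digit values: D = 13, C = 12
DC28 = 13 × 16^3 + 12 × 16^2 + 2 × 16^1 + 8 × 16^0
= 13 × 4096 + 12 × 256 + 2 × 16 + 8 × 1
= 53248 + 3072 + 32 + 8
= 56360



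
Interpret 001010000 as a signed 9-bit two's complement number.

Binary: 001010000
Sign bit: 0 (non-negative)
Read directly as an unsigned value:
001010000 = 64 + 16 = 80
Value: 80



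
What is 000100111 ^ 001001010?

XOR: 1 when bits differ
  000100111
^ 001001010
-----------
  001101101
Decimal: 39 ^ 74 = 109



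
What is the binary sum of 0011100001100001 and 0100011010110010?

Add column by column from the right: bit + bit + carry-in; write the sum mod 2, carry 1 when the sum is 2 or 3.
carry:  0000000111000000
        0011100001100001
+       0100011010110010
------------------------
       00111111100010011
(the carry out of the leftmost column, 0, becomes the leading bit)
Decimal check:
  0011100001100001 = 8192 + 4096 + 2048 + 64 + 32 + 1 = 14433
  0100011010110010 = 16384 + 1024 + 512 + 128 + 32 + 16 + 2 = 18098
  14433 + 18098 = 32531, and 00111111100010011 = 16384 + 8192 + 4096 + 2048 + 1024 + 512 + 256 + 16 + 2 + 1 = 32531 ✓



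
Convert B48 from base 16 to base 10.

Expand by place value (powers of 16):
Digit values: B = 11
B48 = 11 × 16^2 + 4 × 16^1 + 8 × 16^0
= 11 × 256 + 4 × 16 + 8 × 1
= 2816 + 64 + 8
= 2888



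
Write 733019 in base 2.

Using repeated division by 2:
733019 ÷ 2 = 366509 remainder 1
366509 ÷ 2 = 183254 remainder 1
183254 ÷ 2 = 91627 remainder 0
91627 ÷ 2 = 45813 remainder 1
45813 ÷ 2 = 22906 remainder 1
22906 ÷ 2 = 11453 remainder 0
11453 ÷ 2 = 5726 remainder 1
5726 ÷ 2 = 2863 remainder 0
2863 ÷ 2 = 1431 remainder 1
1431 ÷ 2 = 715 remainder 1
715 ÷ 2 = 357 remainder 1
357 ÷ 2 = 178 remainder 1
178 ÷ 2 = 89 remainder 0
89 ÷ 2 = 44 remainder 1
44 ÷ 2 = 22 remainder 0
22 ÷ 2 = 11 remainder 0
11 ÷ 2 = 5 remainder 1
5 ÷ 2 = 2 remainder 1
2 ÷ 2 = 1 remainder 0
1 ÷ 2 = 0 remainder 1
Reading remainders bottom to top: 10110010111101011011



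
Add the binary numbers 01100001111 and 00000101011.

Add column by column from the right: bit + bit + carry-in; write the sum mod 2, carry 1 when the sum is 2 or 3.
carry:  00000011110
        01100001111
+       00000101011
-------------------
       001100111010
(the carry out of the leftmost column, 0, becomes the leading bit)
Decimal check:
  01100001111 = 512 + 256 + 8 + 4 + 2 + 1 = 783
  00000101011 = 32 + 8 + 2 + 1 = 43
  783 + 43 = 826, and 001100111010 = 512 + 256 + 32 + 16 + 8 + 2 = 826 ✓



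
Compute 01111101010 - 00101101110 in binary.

Method 1 - Direct subtraction (column by column from the right: bit − bit − borrow-in; if negative, add 2 and borrow 1 from the next column):
borrow: 00011111000
        01111101010
-       00101101110
-------------------
        01001111100

Method 2 - Add two's complement:
Two's complement of 00101101110: invert → 11010010001, add 1 → 11010010010
  01111101010
+ 11010010010
-------------
 101001111100  (end carry out of the top bit = 1)
Discarding the end carry: 01001111100
Decimal check:
  01111101010 = 512 + 256 + 128 + 64 + 32 + 8 + 2 = 1002
  00101101110 = 256 + 64 + 32 + 8 + 4 + 2 = 366
  1002 - 366 = 636, and 01001111100 = 512 + 64 + 32 + 16 + 8 + 4 = 636 ✓



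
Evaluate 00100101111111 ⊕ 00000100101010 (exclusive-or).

XOR: 1 when bits differ
  00100101111111
^ 00000100101010
----------------
  00100001010101
Decimal: 2431 ^ 298 = 2133



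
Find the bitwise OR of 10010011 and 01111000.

OR: 1 when either bit is 1
  10010011
| 01111000
----------
  11111011
Decimal: 147 | 120 = 251



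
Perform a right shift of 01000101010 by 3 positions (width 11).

Original: 01000101010 (decimal 554)
Shift right by 3 positions
Drop the 3 low bits; fill with zeros on the left
Result: 00001000101 (decimal 69)
Equivalent: 554 >> 3 = 554 ÷ 2^3 = 69



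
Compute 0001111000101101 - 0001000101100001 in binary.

Method 1 - Direct subtraction (column by column from the right: bit − bit − borrow-in; if negative, add 2 and borrow 1 from the next column):
borrow: 0000001110000000
        0001111000101101
-       0001000101100001
------------------------
        0000110011001100

Method 2 - Add two's complement:
Two's complement of 0001000101100001: invert → 1110111010011110, add 1 → 1110111010011111
  0001111000101101
+ 1110111010011111
------------------
 10000110011001100  (end carry out of the top bit = 1)
Discarding the end carry: 0000110011001100
Decimal check:
  0001111000101101 = 4096 + 2048 + 1024 + 512 + 32 + 8 + 4 + 1 = 7725
  0001000101100001 = 4096 + 256 + 64 + 32 + 1 = 4449
  7725 - 4449 = 3276, and 0000110011001100 = 2048 + 1024 + 128 + 64 + 8 + 4 = 3276 ✓

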